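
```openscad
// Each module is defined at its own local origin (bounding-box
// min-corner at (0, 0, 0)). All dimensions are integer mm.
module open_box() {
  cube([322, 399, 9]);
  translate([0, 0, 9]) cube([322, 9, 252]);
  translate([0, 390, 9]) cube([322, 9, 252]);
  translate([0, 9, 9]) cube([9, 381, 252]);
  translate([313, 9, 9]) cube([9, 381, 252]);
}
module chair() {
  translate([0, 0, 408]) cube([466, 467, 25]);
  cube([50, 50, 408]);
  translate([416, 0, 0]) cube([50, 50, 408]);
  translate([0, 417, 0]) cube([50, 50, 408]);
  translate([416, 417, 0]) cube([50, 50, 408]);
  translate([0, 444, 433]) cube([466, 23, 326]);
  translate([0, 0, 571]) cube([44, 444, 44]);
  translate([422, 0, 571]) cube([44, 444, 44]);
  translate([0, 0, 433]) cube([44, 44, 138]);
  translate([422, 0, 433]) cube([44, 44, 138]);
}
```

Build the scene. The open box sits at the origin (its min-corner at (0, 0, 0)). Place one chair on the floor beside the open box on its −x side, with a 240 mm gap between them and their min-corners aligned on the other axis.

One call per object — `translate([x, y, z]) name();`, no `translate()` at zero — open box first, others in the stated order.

open_box();
translate([-706, 0, 0]) chair();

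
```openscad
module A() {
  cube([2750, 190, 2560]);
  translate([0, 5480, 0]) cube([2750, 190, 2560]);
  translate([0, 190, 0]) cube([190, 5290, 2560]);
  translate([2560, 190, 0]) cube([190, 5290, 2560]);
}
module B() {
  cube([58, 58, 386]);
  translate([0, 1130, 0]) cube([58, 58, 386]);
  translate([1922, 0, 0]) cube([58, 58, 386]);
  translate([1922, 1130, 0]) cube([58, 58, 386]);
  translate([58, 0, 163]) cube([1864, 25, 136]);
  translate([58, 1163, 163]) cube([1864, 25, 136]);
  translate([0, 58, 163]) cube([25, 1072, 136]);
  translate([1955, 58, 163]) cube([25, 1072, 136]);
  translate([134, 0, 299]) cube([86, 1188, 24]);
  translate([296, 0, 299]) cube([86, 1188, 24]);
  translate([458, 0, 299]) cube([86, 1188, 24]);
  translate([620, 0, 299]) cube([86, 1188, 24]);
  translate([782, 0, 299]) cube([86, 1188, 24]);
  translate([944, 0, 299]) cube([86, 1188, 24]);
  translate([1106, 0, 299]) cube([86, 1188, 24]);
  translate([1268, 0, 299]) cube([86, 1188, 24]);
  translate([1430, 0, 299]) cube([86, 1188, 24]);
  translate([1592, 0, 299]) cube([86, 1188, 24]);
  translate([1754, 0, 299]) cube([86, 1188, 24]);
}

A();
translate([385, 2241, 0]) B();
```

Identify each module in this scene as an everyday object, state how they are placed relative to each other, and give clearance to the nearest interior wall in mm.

A is a house frame. B is a bed frame. The bed frame sits inside the house frame, centred. The clearance to the nearest interior wall is 195 mm.

Clearances: x = 195, y = 2051; minimum 195 mm.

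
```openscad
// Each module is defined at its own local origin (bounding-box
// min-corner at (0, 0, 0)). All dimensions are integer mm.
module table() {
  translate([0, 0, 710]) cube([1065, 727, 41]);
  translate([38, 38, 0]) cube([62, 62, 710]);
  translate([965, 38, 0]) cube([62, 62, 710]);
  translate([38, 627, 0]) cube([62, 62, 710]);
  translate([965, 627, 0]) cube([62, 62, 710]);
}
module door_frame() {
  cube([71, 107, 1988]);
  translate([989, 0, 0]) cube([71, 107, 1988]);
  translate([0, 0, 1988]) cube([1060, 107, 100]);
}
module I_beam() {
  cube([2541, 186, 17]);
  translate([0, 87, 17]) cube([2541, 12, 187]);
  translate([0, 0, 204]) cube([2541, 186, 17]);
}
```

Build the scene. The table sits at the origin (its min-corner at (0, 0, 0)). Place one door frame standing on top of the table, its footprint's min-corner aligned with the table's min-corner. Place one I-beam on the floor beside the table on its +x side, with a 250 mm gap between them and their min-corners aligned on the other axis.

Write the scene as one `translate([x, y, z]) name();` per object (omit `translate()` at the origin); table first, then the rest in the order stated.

table();
translate([0, 0, 751]) door_frame();
translate([1315, 0, 0]) I_beam();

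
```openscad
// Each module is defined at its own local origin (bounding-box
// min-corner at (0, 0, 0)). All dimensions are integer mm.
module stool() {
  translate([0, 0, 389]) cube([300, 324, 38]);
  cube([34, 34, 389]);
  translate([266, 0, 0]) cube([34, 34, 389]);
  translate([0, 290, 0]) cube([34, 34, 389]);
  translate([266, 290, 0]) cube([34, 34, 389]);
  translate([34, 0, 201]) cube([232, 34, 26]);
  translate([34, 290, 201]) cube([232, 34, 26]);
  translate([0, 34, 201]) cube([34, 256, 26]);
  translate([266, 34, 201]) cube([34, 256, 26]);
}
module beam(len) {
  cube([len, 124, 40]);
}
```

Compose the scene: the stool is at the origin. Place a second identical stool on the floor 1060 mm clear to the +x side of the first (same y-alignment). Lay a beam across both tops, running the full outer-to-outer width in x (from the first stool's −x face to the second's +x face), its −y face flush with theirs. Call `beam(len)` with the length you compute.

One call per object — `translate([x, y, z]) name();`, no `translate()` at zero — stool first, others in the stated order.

stool();
translate([1360, 0, 0]) stool();
translate([0, 0, 427]) beam(1660);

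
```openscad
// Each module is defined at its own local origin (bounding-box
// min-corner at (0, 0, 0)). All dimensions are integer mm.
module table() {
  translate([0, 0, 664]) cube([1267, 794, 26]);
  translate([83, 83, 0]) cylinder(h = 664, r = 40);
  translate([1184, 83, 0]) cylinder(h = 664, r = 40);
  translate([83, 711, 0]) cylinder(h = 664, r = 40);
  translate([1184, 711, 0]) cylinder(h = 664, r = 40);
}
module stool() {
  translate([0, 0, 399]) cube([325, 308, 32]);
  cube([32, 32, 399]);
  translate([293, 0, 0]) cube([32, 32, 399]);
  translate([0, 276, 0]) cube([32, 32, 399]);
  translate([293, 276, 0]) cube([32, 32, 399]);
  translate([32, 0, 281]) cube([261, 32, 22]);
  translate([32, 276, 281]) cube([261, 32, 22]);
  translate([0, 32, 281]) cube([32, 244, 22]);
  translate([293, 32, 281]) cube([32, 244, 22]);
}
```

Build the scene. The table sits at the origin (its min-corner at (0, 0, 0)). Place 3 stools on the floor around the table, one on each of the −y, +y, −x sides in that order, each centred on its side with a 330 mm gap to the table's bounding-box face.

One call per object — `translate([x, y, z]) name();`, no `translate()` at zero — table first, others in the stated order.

table();
translate([471, -638, 0]) stool();
translate([471, 1124, 0]) stool();
translate([-655, 243, 0]) stool();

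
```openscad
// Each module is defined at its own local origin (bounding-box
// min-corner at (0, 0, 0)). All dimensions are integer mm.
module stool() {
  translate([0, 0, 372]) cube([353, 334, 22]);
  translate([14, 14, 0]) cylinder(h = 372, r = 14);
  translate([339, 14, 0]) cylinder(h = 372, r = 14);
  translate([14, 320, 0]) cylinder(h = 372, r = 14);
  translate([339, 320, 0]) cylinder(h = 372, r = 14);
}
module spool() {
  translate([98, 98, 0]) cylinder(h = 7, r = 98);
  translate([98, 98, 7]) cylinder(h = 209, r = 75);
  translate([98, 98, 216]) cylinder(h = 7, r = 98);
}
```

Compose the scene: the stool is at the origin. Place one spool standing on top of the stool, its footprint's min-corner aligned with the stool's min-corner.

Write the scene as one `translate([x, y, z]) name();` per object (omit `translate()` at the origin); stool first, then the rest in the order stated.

stool();
translate([0, 0, 394]) spool();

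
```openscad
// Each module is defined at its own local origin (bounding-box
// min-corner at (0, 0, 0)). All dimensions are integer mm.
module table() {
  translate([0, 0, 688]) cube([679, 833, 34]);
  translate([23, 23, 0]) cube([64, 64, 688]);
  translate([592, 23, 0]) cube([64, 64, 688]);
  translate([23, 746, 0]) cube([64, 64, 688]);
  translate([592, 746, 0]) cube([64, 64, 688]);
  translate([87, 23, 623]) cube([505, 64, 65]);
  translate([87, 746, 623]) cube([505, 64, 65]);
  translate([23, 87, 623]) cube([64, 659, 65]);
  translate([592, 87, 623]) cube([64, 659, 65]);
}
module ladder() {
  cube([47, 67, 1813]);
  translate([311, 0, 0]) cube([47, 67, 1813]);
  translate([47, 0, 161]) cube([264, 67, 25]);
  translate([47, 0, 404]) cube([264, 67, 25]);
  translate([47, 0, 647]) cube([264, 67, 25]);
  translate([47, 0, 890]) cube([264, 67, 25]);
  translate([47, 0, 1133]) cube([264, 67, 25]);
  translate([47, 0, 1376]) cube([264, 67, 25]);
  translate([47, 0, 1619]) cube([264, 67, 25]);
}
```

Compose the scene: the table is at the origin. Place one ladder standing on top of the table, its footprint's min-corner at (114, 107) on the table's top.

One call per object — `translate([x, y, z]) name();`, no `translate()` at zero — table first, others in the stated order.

table();
translate([114, 107, 722]) ladder();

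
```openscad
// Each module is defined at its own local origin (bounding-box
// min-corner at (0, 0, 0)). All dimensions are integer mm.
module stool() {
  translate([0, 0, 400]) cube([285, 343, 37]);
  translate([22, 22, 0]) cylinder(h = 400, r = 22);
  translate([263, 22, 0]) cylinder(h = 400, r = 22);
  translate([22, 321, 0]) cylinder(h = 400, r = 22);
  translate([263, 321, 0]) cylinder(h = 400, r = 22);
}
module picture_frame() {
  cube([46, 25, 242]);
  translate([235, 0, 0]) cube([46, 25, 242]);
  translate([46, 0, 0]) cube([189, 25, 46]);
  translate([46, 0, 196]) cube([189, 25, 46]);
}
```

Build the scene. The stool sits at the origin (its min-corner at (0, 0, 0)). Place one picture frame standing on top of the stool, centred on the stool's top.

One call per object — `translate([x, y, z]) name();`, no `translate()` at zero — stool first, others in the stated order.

stool();
translate([2, 159, 437]) picture_frame();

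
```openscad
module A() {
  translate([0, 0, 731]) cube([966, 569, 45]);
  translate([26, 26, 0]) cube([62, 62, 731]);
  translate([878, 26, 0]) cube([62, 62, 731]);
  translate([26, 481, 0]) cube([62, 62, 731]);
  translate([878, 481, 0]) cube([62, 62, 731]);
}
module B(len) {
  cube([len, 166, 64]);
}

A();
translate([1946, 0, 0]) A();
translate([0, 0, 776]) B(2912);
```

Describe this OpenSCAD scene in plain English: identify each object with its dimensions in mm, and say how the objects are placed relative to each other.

A is a table with a 966×569 mm rectangular top, 45 mm thick, top surface at z = 776 mm, supported by four 62×62 mm square legs, each inset 26 mm from the nearest pair of top edges, running from the floor.

B is a rectangular beam 2912 mm long (x), 166 mm deep (y), 64 mm thick (z).

The beam spans the tops of two tables placed 980 mm apart, resting at z = 776 mm.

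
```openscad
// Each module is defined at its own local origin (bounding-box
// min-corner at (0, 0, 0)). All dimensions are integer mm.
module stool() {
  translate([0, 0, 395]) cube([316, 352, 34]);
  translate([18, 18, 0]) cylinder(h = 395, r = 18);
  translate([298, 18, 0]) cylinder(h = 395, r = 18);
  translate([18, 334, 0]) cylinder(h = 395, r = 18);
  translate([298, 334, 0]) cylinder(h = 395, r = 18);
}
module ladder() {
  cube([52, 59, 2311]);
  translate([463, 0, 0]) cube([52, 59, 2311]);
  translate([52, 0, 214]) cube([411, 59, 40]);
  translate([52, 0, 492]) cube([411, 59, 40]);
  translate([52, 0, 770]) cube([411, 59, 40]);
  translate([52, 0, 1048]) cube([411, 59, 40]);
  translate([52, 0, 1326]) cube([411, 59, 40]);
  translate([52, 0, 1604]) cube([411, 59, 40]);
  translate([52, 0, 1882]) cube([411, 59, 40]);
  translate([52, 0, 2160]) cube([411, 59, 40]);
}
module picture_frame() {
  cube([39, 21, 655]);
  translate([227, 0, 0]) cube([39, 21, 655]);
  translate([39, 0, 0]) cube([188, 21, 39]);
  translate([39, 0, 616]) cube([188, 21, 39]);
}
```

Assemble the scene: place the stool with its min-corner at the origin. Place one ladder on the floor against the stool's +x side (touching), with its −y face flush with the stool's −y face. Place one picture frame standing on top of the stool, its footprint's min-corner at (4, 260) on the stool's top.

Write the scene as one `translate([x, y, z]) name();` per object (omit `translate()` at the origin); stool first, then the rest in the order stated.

stool();
translate([316, 0, 0]) ladder();
translate([4, 260, 429]) picture_frame();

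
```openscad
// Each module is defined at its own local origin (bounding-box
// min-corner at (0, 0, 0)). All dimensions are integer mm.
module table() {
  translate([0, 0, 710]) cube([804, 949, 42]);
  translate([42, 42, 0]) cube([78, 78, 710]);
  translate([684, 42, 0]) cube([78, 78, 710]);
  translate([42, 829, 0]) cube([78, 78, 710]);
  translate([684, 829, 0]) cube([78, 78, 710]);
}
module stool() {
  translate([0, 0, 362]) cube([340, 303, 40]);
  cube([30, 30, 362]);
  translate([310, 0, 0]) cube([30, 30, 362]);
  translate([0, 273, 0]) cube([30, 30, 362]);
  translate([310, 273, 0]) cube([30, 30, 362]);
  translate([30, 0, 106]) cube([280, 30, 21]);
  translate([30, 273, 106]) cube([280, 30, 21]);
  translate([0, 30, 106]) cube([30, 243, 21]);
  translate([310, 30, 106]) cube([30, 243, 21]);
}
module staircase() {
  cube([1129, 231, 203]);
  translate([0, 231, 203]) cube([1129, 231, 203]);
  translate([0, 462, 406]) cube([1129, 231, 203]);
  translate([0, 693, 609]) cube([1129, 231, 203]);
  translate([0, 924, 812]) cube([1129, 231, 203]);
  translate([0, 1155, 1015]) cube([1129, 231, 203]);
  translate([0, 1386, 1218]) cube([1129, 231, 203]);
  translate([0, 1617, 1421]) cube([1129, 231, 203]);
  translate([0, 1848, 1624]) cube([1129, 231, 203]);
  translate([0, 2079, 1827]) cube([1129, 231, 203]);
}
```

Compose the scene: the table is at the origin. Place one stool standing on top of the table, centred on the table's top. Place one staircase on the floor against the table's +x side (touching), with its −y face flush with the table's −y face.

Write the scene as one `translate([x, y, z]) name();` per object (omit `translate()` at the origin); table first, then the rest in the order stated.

table();
translate([232, 323, 752]) stool();
translate([804, 0, 0]) staircase();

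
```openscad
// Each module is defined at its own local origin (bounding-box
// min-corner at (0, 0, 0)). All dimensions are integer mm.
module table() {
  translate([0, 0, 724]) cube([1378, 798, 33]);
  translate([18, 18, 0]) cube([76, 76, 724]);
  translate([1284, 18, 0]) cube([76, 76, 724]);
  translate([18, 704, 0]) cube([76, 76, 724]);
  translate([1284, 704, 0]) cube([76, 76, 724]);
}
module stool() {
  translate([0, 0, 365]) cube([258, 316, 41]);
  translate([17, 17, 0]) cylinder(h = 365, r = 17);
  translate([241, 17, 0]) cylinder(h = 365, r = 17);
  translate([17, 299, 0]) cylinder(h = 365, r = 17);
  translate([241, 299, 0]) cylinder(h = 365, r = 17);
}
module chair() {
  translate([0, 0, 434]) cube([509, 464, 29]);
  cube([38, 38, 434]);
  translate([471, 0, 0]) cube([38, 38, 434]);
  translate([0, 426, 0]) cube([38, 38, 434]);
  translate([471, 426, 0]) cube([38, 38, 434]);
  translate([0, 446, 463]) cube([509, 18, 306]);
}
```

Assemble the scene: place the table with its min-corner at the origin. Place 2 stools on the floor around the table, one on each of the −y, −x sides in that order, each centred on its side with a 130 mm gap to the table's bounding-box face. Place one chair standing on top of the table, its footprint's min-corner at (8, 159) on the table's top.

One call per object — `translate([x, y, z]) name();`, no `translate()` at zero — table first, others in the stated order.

table();
translate([560, -446, 0]) stool();
translate([-388, 241, 0]) stool();
translate([8, 159, 757]) chair();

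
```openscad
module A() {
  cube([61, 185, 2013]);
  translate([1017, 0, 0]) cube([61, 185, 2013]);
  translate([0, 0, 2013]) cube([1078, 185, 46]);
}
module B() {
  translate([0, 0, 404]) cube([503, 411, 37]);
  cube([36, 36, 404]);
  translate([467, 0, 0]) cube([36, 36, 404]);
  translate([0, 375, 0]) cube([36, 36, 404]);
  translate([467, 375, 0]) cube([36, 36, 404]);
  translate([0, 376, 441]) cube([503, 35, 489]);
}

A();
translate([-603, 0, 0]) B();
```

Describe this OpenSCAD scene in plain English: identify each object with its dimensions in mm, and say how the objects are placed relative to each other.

A is a door frame. The clear opening is 956 mm wide and 2013 mm high. Two 61 mm wide jambs, 185 mm deep, stand either side of the opening from the floor to the top of the opening. A 46 mm thick head sits across the top of both jambs, spanning the full outside width of the frame.

B is a chair: 503×411 mm seat, 37 mm thick, top at z = 441 mm, on four 36 mm square corner legs flush with the seat edges. A 35 mm thick backrest slab spans the full seat width, extending 489 mm above the seat top, its back face flush with the seat's +y edge.

The chair is on the floor beside the door frame on its −x side.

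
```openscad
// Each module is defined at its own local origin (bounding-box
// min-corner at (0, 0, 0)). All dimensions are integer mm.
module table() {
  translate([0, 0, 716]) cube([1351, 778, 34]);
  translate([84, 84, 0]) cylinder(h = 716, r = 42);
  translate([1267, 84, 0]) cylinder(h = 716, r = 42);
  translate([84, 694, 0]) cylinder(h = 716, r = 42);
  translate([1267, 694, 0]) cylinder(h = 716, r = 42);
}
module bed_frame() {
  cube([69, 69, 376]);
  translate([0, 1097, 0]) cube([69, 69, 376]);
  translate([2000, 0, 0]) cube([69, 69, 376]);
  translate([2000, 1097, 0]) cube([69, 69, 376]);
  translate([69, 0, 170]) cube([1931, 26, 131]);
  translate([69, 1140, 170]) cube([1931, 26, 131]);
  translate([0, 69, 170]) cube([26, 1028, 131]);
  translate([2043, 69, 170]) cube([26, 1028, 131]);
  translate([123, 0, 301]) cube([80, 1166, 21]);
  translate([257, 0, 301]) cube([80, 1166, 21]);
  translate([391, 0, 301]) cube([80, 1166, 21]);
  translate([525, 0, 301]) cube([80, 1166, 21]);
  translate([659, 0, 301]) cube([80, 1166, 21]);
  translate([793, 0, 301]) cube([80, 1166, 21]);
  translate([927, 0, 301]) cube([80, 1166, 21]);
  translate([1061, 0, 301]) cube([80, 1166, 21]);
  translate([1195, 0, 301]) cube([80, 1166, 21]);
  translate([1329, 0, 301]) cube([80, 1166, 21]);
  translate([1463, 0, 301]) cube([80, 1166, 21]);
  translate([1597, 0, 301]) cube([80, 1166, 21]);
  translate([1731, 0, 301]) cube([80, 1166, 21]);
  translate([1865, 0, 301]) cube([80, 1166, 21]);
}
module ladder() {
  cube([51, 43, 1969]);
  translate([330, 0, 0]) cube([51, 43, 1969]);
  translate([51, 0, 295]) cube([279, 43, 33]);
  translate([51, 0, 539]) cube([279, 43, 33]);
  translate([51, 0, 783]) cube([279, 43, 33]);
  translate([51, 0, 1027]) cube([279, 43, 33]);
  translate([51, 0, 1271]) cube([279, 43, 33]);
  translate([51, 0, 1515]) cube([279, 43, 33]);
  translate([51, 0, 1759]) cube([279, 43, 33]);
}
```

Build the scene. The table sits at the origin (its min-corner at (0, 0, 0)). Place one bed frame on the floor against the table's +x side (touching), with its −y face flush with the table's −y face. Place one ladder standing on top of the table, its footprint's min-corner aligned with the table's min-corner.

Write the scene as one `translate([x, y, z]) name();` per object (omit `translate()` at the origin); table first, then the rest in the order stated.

table();
translate([1351, 0, 0]) bed_frame();
translate([0, 0, 750]) ladder();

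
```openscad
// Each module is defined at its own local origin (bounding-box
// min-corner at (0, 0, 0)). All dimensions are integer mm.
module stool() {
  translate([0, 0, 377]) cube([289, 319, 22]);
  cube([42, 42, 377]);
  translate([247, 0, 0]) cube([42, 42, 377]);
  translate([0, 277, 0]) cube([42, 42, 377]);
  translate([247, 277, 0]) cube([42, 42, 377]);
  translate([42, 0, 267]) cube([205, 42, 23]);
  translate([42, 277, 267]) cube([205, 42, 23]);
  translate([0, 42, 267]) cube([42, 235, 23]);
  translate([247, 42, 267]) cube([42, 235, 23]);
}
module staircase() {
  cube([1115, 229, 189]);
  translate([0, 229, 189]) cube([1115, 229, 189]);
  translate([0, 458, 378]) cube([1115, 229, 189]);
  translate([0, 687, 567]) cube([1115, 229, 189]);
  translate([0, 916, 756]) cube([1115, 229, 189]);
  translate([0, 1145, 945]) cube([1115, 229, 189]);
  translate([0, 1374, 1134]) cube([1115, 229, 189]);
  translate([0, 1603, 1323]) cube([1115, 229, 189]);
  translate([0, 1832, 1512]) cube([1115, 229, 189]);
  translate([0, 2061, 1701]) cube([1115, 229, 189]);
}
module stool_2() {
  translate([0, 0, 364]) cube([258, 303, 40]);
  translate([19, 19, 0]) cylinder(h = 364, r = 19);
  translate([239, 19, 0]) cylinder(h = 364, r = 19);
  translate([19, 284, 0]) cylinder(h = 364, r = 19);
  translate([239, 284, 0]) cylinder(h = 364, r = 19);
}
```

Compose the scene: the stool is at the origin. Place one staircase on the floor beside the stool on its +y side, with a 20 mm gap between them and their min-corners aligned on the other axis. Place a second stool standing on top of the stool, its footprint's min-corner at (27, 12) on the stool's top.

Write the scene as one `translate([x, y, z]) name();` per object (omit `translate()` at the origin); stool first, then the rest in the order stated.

stool();
translate([0, 339, 0]) staircase();
translate([27, 12, 399]) stool_2();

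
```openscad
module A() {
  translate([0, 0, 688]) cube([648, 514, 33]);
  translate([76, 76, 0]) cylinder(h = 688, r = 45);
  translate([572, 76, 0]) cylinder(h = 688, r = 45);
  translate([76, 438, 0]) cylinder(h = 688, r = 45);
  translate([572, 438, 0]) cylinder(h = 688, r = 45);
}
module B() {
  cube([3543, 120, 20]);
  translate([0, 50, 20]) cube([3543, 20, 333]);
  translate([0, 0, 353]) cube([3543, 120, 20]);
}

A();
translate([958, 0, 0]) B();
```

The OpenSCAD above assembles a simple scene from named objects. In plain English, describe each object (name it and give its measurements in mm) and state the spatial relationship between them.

A is a table: top 648 mm (x) × 514 mm (y), 33 mm thick, upper face at z = 721 mm, on four round legs of 90 mm diameter, each leg's bounding box inset 31 mm from the nearest pair of top edges, running from z = 0 to the bottom of the top.

B is an I-beam lying along x, 3543 mm long. Overall section height 373 mm. Two flanges 120 mm wide (y) and 20 mm thick, one on the floor and one at the top; a web 20 mm thick runs between them, centred on the flange width.

The I-beam is on the floor beside the table on its +x side.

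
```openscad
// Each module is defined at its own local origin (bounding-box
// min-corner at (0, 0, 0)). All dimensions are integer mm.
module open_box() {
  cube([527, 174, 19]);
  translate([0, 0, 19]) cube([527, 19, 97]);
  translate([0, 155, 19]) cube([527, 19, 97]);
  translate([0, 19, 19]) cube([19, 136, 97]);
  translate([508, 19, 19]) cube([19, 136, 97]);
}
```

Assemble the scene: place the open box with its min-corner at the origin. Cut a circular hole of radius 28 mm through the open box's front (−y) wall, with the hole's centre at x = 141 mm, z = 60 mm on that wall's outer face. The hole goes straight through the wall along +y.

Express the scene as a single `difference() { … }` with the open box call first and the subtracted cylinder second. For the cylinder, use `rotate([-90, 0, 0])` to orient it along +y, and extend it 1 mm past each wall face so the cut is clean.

difference() {
  open_box();
  translate([141, -1, 60]) rotate([-90, 0, 0]) cylinder(h = 21, r = 28);
}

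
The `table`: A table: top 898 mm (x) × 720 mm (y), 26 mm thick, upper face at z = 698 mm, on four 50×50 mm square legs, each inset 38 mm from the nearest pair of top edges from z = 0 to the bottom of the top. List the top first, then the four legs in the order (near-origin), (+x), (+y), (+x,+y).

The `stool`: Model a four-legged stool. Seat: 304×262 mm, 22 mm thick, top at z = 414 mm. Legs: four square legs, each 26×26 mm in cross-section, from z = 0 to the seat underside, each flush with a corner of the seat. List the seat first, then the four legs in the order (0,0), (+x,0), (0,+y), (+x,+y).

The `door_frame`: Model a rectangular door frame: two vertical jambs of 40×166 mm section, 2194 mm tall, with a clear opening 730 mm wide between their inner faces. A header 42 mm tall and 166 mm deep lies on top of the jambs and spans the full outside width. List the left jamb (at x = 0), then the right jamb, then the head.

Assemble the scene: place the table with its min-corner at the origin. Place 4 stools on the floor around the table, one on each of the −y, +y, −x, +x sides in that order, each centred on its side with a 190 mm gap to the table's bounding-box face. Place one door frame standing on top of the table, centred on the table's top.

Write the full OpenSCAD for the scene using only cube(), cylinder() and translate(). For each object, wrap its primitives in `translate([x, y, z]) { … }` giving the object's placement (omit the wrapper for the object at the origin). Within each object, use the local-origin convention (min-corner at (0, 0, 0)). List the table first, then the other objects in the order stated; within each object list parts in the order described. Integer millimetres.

translate([0, 0, 672]) cube([898, 720, 26]);
translate([38, 38, 0]) cube([50, 50, 672]);
translate([810, 38, 0]) cube([50, 50, 672]);
translate([38, 632, 0]) cube([50, 50, 672]);
translate([810, 632, 0]) cube([50, 50, 672]);
translate([297, -452, 0]) {
  translate([0, 0, 392]) cube([304, 262, 22]);
  cube([26, 26, 392]);
  translate([278, 0, 0]) cube([26, 26, 392]);
  translate([0, 236, 0]) cube([26, 26, 392]);
  translate([278, 236, 0]) cube([26, 26, 392]);
}
translate([297, 910, 0]) {
  translate([0, 0, 392]) cube([304, 262, 22]);
  cube([26, 26, 392]);
  translate([278, 0, 0]) cube([26, 26, 392]);
  translate([0, 236, 0]) cube([26, 26, 392]);
  translate([278, 236, 0]) cube([26, 26, 392]);
}
translate([-494, 229, 0]) {
  translate([0, 0, 392]) cube([304, 262, 22]);
  cube([26, 26, 392]);
  translate([278, 0, 0]) cube([26, 26, 392]);
  translate([0, 236, 0]) cube([26, 26, 392]);
  translate([278, 236, 0]) cube([26, 26, 392]);
}
translate([1088, 229, 0]) {
  translate([0, 0, 392]) cube([304, 262, 22]);
  cube([26, 26, 392]);
  translate([278, 0, 0]) cube([26, 26, 392]);
  translate([0, 236, 0]) cube([26, 26, 392]);
  translate([278, 236, 0]) cube([26, 26, 392]);
}
translate([44, 277, 698]) {
  cube([40, 166, 2194]);
  translate([770, 0, 0]) cube([40, 166, 2194]);
  translate([0, 0, 2194]) cube([810, 166, 42]);
}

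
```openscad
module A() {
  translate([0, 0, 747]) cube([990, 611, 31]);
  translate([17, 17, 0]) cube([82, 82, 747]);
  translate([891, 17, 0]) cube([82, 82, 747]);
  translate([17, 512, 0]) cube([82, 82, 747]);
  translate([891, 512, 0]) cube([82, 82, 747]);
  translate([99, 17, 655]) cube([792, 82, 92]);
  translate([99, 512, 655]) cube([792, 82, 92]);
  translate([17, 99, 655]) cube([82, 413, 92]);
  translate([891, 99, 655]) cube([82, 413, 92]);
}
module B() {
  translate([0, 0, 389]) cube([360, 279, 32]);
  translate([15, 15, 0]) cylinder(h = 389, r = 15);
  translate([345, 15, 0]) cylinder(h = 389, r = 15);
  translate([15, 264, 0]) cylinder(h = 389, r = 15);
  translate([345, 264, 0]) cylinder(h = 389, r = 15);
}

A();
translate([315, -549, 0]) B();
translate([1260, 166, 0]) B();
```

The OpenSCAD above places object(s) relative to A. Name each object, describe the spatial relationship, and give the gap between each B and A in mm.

Each stool's nearest face is 270 mm from the table's bounding box.

A is a table. B is a stool. Two stools sit around the table at the −y, +x sides. The gap between each stool and the table is 270 mm.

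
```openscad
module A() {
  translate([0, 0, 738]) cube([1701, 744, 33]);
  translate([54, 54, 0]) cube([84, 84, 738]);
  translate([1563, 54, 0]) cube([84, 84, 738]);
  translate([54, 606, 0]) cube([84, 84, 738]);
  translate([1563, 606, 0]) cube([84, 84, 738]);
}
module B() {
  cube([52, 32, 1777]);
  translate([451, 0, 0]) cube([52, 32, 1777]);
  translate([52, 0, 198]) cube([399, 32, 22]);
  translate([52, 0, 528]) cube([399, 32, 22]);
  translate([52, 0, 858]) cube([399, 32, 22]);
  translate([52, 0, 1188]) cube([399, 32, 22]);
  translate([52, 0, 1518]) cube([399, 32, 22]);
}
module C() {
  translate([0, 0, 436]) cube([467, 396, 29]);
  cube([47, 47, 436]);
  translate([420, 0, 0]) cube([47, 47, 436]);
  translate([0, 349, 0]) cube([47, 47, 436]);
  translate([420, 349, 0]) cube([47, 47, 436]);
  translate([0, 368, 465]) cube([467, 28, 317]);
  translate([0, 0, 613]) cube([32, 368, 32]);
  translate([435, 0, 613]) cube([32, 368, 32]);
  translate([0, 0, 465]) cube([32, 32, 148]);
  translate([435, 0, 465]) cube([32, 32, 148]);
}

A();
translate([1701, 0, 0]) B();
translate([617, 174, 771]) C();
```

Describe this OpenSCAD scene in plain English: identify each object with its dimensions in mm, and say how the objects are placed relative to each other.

A is a table: top 1701 mm (x) × 744 mm (y), 33 mm thick, upper face at z = 771 mm, on four 84×84 mm square legs, each inset 54 mm from the nearest pair of top edges, running from z = 0 to the bottom of the top.

B is a straight ladder. Two 52×32 mm vertical rails, 1777 mm tall, stand 503 mm apart (outside-to-outside) with their front faces coplanar on the −y side. 5 rungs, each 32 mm deep and 22 mm tall, span between the inner faces of the rails, front faces flush with the rails. The lowest rung's underside is at z = 198 mm and rungs are spaced 330 mm apart (underside to underside).

C is a chair: 467×396 mm seat, 29 mm thick, top at z = 465 mm, on four 47 mm square corner legs flush with the seat edges. A 28 mm thick backrest slab spans the full seat width, extending 317 mm above the seat top, its back face flush with the seat's +y edge. Two armrests of 32×32 mm section run along each side from the seat's front edge to the front of the backrest, top faces 180 mm above the seat top and outer faces flush with the seat's x-edges; a 32×32 mm post under the front of each armrest stands on the seat at the front corner.

The ladder is against the table's +x side, with their −y faces flush. The chair is on top of the table, centred.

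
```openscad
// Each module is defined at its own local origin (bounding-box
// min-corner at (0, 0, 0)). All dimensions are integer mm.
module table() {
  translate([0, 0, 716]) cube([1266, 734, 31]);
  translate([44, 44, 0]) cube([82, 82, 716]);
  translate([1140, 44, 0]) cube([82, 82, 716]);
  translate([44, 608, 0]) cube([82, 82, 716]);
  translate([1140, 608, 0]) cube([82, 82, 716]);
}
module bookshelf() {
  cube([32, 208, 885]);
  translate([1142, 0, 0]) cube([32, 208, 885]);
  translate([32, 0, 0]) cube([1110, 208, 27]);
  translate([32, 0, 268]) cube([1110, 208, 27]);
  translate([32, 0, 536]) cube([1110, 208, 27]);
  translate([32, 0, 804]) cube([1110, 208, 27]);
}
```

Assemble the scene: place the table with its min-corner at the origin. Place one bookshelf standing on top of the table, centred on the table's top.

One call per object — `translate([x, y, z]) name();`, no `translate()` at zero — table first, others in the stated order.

table();
translate([46, 263, 747]) bookshelf();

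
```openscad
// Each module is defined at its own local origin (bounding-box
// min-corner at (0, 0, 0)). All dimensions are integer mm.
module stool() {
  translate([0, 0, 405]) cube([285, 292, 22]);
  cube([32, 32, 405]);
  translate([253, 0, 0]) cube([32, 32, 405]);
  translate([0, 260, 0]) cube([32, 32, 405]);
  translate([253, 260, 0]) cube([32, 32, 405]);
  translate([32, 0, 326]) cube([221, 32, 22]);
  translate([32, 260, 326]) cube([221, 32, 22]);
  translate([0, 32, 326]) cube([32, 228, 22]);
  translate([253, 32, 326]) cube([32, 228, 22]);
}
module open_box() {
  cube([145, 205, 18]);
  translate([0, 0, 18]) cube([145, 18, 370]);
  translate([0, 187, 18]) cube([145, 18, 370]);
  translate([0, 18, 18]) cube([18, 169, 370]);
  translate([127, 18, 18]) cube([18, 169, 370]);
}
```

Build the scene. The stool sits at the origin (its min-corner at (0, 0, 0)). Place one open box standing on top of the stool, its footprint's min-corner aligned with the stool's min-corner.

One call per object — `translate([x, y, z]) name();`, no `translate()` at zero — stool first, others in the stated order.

stool();
translate([0, 0, 427]) open_box();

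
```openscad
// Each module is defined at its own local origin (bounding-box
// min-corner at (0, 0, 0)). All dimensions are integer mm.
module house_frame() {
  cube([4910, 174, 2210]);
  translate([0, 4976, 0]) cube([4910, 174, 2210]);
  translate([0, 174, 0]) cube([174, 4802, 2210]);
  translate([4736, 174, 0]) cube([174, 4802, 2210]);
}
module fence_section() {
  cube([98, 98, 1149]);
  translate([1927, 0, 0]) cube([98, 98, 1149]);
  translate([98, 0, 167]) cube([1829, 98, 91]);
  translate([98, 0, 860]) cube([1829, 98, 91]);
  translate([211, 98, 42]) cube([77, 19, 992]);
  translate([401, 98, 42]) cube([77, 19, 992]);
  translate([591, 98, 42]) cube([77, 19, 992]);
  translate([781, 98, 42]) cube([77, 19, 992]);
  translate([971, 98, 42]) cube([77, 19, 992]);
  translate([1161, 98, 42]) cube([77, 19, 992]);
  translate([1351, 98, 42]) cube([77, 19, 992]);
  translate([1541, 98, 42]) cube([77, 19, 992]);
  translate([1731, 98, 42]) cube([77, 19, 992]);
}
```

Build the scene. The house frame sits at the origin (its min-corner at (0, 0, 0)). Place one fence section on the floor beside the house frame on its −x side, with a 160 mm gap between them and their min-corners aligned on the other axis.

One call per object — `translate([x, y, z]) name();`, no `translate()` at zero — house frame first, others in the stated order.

house_frame();
translate([-2185, 0, 0]) fence_section();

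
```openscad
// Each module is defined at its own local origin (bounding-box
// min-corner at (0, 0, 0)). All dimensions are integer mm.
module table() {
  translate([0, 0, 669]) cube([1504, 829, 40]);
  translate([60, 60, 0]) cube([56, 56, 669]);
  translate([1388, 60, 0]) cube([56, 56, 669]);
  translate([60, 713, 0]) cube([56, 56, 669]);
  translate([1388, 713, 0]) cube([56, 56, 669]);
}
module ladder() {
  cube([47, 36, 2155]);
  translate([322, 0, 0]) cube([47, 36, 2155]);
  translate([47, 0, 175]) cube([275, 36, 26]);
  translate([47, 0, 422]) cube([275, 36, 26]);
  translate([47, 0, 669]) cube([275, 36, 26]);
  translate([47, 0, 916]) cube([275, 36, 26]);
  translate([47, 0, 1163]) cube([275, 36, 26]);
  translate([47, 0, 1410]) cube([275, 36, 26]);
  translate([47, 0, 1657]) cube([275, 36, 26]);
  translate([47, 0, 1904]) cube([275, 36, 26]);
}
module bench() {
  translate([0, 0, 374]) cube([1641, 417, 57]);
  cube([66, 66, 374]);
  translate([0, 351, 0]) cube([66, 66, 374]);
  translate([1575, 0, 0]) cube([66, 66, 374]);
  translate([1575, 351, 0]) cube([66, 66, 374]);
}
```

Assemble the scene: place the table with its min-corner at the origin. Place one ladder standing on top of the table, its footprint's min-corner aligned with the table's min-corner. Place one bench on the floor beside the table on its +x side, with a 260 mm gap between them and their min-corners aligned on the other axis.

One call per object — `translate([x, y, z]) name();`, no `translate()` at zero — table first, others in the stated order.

table();
translate([0, 0, 709]) ladder();
translate([1764, 0, 0]) bench();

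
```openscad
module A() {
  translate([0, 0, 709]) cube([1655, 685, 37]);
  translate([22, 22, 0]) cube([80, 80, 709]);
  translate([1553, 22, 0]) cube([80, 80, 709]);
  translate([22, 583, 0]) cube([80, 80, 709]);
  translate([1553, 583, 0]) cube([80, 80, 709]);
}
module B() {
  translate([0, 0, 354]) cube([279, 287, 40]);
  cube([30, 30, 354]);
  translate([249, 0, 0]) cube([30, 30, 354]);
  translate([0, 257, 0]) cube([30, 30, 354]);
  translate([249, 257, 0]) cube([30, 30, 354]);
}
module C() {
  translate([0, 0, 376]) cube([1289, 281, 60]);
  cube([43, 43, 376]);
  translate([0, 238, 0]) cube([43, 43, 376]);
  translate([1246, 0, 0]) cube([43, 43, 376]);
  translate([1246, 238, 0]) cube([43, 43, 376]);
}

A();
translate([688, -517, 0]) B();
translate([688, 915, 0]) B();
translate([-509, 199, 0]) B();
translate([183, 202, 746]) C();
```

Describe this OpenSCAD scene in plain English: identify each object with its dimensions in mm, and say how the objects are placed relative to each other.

A is a table: top 1655 mm (x) × 685 mm (y), 37 mm thick, upper face at z = 746 mm, on four 80×80 mm square legs, each inset 22 mm from the nearest pair of top edges, running from z = 0 to the bottom of the top.

B is a four-legged stool. The seat is 279×287 mm, 40 mm thick, top at z = 394 mm. It stands on four square legs, each 30×30 mm in cross-section, from z = 0 to the seat underside, each flush with a corner of the seat.

C is a bench: a 1289×281 mm seat slab, 60 mm thick, top at z = 436 mm, on four 43×43 mm square legs flush with the seat corners and standing on z = 0.

Three stools sit around the table at the −y, +y, −x sides. The bench is on top of the table, centred.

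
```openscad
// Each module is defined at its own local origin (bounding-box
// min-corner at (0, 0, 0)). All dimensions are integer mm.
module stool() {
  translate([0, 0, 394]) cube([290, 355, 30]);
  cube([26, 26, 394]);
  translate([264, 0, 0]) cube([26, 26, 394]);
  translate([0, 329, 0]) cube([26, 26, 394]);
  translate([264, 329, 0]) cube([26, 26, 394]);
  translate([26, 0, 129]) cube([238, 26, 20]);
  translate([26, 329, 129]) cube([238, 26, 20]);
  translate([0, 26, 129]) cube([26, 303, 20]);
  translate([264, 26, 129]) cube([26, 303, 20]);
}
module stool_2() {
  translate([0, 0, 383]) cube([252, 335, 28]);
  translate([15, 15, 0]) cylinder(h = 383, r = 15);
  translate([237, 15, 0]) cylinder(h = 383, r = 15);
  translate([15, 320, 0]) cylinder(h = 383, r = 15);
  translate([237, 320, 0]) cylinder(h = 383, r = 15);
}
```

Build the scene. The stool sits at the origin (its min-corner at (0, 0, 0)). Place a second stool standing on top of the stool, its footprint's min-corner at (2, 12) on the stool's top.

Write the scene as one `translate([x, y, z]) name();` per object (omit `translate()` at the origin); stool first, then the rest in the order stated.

stool();
translate([2, 12, 424]) stool_2();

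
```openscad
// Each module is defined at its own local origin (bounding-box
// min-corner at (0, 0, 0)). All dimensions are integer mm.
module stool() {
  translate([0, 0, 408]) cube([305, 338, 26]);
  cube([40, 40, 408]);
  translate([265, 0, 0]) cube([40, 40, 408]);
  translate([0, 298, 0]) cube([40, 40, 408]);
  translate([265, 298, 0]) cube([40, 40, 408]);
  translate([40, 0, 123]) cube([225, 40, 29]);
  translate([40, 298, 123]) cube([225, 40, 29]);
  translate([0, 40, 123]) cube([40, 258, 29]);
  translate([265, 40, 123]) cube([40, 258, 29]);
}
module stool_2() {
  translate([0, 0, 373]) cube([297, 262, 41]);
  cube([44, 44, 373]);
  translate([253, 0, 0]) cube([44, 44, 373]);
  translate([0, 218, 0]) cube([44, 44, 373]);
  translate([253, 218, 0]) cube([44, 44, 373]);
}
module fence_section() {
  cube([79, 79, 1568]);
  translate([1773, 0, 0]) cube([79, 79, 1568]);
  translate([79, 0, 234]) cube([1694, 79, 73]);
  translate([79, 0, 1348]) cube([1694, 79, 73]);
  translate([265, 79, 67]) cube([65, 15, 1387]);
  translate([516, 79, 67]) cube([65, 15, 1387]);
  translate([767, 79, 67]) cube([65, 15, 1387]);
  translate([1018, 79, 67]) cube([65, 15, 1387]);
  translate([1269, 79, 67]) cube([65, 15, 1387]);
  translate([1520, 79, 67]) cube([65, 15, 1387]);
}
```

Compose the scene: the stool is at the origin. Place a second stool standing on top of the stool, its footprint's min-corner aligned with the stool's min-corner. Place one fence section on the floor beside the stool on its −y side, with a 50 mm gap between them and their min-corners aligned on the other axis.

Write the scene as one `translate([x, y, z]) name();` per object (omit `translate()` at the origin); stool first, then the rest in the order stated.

stool();
translate([0, 0, 434]) stool_2();
translate([0, -144, 0]) fence_section();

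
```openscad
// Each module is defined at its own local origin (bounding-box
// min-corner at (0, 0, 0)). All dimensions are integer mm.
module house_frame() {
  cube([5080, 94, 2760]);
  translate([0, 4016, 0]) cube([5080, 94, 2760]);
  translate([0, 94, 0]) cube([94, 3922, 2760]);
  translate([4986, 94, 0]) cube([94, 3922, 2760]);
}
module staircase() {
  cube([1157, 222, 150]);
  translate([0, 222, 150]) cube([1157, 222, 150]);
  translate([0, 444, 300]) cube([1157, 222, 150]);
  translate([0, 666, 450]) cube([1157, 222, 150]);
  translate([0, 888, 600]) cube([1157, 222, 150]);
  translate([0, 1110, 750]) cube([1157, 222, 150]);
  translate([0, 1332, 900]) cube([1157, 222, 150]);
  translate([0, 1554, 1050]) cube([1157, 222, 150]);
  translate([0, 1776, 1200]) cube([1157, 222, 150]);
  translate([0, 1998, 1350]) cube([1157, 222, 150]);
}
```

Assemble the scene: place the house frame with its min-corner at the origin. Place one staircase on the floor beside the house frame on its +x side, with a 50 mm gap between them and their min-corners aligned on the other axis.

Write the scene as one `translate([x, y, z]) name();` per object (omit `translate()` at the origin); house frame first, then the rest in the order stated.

house_frame();
translate([5130, 0, 0]) staircase();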